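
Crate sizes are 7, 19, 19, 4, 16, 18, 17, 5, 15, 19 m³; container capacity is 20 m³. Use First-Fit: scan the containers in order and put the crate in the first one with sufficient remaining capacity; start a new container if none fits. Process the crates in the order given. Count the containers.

8

Put 7 m³ in container 1; 13 m³ remain.
Put 19 m³ in container 2; 1 m³ remain.
Put 19 m³ in container 3; 1 m³ remain.
Put 4 m³ in container 1; 9 m³ remain.
Put 16 m³ in container 4; 4 m³ remain.
Put 18 m³ in container 5; 2 m³ remain.
Put 17 m³ in container 6; 3 m³ remain.
Put 5 m³ in container 1; 4 m³ remain.
Put 15 m³ in container 7; 5 m³ remain.
Put 19 m³ in container 8; 1 m³ remain.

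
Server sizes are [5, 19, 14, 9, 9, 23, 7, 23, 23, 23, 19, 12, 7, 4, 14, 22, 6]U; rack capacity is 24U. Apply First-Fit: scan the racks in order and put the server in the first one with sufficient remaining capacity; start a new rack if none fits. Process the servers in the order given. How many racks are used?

11

Put 5U in rack 1; 19U remain.
Put 19U in rack 1; 0U remain.
Put 14U in rack 2; 10U remain.
Put 9U in rack 2; 1U remain.
Put 9U in rack 3; 15U remain.
Put 23U in rack 4; 1U remain.
Put 7U in rack 3; 8U remain.
Put 23U in rack 5; 1U remain.
Put 23U in rack 6; 1U remain.
Put 23U in rack 7; 1U remain.
Put 19U in rack 8; 5U remain.
Put 12U in rack 9; 12U remain.
Put 7U in rack 3; 1U remain.
Put 4U in rack 8; 1U remain.
Put 14U in rack 10; 10U remain.
Put 22U in rack 11; 2U remain.
Put 6U in rack 9; 6U remain.
Final racks: [5,19] [14,9] [9,7,7] [23] [23] [23] [23] [19,4] [12,6] [14] [22].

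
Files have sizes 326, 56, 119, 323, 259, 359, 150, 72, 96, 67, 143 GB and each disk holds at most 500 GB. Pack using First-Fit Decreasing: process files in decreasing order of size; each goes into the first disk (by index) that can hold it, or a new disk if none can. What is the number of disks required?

Sorted descending: 359, 326, 323, 259, 150, 143, 119, 96, 72, 67, 56.
Put 359 GB in disk 1; 141 GB remain.
Put 326 GB in disk 2; 174 GB remain.
Put 323 GB in disk 3; 177 GB remain.
Put 259 GB in disk 4; 241 GB remain.
Put 150 GB in disk 2; 24 GB remain.
Put 143 GB in disk 3; 34 GB remain.
Put 119 GB in disk 1; 22 GB remain.
Put 96 GB in disk 4; 145 GB remain.
Put 72 GB in disk 4; 73 GB remain.
Put 67 GB in disk 4; 6 GB remain.
Put 56 GB in disk 5; 444 GB remain.
Final disks: [359,119] [326,150] [323,143] [259,96,72,67] [56].

5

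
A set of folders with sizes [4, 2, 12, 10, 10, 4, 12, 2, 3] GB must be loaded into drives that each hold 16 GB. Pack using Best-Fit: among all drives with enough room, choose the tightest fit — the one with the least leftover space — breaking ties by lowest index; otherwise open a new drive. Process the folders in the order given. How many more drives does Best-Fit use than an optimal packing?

0

Best-Fit: [4,2,10] [12,4] [10,3] [12,2] → 4 drives.
Total size 59 GB; any packing needs at least ⌈59/16⌉ = 4 drives.
So 4 is already optimal.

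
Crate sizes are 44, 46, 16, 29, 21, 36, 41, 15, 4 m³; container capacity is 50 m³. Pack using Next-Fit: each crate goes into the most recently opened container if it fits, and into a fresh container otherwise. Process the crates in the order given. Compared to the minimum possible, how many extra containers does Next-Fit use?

1

Next-Fit: [44] [46] [16,29] [21] [36] [41] [15,4] → 7 containers.
Total size 252 m³; any packing needs at least ⌈252/50⌉ = 6 containers.
An optimal packing achieves that bound: [46,4] [44] [41] [36] [29,21] [16,15] → 6 containers.
Excess: 7 − 6 = 1.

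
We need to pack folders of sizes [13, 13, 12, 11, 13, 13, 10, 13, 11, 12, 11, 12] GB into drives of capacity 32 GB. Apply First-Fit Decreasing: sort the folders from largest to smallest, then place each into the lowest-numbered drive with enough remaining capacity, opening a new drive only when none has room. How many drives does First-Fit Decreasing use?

6 drives

Sorted descending: 13, 13, 13, 13, 13, 12, 12, 12, 11, 11, 11, 10.
Put 13 GB in drive 1; 19 GB remain.
Put 13 GB in drive 1; 6 GB remain.
Put 13 GB in drive 2; 19 GB remain.
Put 13 GB in drive 2; 6 GB remain.
Put 13 GB in drive 3; 19 GB remain.
Put 12 GB in drive 3; 7 GB remain.
Put 12 GB in drive 4; 20 GB remain.
Put 12 GB in drive 4; 8 GB remain.
Put 11 GB in drive 5; 21 GB remain.
Put 11 GB in drive 5; 10 GB remain.
Put 11 GB in drive 6; 21 GB remain.
Put 10 GB in drive 5; 0 GB remain.
Final drives: [13,13] [13,13] [13,12] [12,12] [11,11,10] [11].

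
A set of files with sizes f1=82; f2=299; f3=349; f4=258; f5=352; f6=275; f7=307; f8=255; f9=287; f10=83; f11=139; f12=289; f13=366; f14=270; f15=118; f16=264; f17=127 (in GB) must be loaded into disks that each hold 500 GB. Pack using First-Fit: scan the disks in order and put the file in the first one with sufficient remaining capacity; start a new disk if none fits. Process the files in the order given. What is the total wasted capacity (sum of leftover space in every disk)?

disk 1: place f1 (82 GB), 418 GB left
disk 1: place f2 (299 GB), 119 GB left
disk 2: place f3 (349 GB), 151 GB left
disk 3: place f4 (258 GB), 242 GB left
disk 4: place f5 (352 GB), 148 GB left
disk 5: place f6 (275 GB), 225 GB left
disk 6: place f7 (307 GB), 193 GB left
disk 7: place f8 (255 GB), 245 GB left
disk 8: place f9 (287 GB), 213 GB left
disk 1: place f10 (83 GB), 36 GB left
disk 2: place f11 (139 GB), 12 GB left
disk 9: place f12 (289 GB), 211 GB left
disk 10: place f13 (366 GB), 134 GB left
disk 11: place f14 (270 GB), 230 GB left
disk 3: place f15 (118 GB), 124 GB left
disk 12: place f16 (264 GB), 236 GB left
disk 4: place f17 (127 GB), 21 GB left
12 disks × 500 GB = 6000 GB; used 4120 GB; unused 1880 GB.

1880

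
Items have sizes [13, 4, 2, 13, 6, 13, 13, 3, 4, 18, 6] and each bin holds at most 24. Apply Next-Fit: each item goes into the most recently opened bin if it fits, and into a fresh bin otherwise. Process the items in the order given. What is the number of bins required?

5

bin 1: place 13, 11 left
bin 1: place 4, 7 left
bin 1: place 2, 5 left
bin 2: place 13, 11 left
bin 2: place 6, 5 left
bin 3: place 13, 11 left
bin 4: place 13, 11 left
bin 4: place 3, 8 left
bin 4: place 4, 4 left
bin 5: place 18, 6 left
bin 5: place 6, 0 left
Final bins: [13,4,2] [13,6] [13] [13,3,4] [18,6].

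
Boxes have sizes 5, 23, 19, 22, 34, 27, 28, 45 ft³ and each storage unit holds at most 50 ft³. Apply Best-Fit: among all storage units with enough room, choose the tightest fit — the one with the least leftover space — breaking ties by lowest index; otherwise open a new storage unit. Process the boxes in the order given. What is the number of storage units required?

5 storage units

storage unit 1: place 5 ft³, 45 ft³ left
storage unit 1: place 23 ft³, 22 ft³ left
storage unit 1: place 19 ft³, 3 ft³ left
storage unit 2: place 22 ft³, 28 ft³ left
storage unit 3: place 34 ft³, 16 ft³ left
storage unit 2: place 27 ft³, 1 ft³ left
storage unit 4: place 28 ft³, 22 ft³ left
storage unit 5: place 45 ft³, 5 ft³ left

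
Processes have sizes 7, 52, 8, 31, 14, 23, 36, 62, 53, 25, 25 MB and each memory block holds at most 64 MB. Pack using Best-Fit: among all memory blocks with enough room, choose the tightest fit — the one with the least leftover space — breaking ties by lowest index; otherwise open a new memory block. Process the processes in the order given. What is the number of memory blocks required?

6 memory blocks

7 MB → memory block 1 (remaining 57 MB)
52 MB → memory block 1 (remaining 5 MB)
8 MB → memory block 2 (remaining 56 MB)
31 MB → memory block 2 (remaining 25 MB)
14 MB → memory block 2 (remaining 11 MB)
23 MB → memory block 3 (remaining 41 MB)
36 MB → memory block 3 (remaining 5 MB)
62 MB → memory block 4 (remaining 2 MB)
53 MB → memory block 5 (remaining 11 MB)
25 MB → memory block 6 (remaining 39 MB)
25 MB → memory block 6 (remaining 14 MB)
Final memory blocks: [7,52] [8,31,14] [23,36] [62] [53] [25,25].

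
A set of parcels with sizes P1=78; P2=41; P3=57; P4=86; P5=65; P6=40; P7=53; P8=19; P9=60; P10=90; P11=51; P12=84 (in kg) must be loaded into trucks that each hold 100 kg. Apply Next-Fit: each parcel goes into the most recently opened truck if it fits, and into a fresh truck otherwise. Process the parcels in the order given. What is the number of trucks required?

P1 (78 kg) → truck 1 (remaining 22 kg)
P2 (41 kg) → truck 2 (remaining 59 kg)
P3 (57 kg) → truck 2 (remaining 2 kg)
P4 (86 kg) → truck 3 (remaining 14 kg)
P5 (65 kg) → truck 4 (remaining 35 kg)
P6 (40 kg) → truck 5 (remaining 60 kg)
P7 (53 kg) → truck 5 (remaining 7 kg)
P8 (19 kg) → truck 6 (remaining 81 kg)
P9 (60 kg) → truck 6 (remaining 21 kg)
P10 (90 kg) → truck 7 (remaining 10 kg)
P11 (51 kg) → truck 8 (remaining 49 kg)
P12 (84 kg) → truck 9 (remaining 16 kg)
Final trucks: [78] [41,57] [86] [65] [40,53] [19,60] [90] [51] [84].

9 trucks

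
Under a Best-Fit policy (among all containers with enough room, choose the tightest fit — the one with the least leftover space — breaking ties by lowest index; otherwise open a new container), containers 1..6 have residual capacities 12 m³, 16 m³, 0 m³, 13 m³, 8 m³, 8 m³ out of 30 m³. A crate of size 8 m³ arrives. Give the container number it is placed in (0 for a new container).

5

Containers with room: container 1 (12 m³), container 2 (16 m³), container 4 (13 m³), container 5 (8 m³), container 6 (8 m³).
Tightest fit is container 5 with 8 m³ free.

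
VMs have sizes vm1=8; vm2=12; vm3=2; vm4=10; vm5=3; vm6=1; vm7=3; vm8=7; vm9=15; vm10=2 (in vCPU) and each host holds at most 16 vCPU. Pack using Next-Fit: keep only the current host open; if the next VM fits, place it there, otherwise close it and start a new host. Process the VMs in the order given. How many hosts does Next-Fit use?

vm1 (8 vCPU) → host 1 (remaining 8 vCPU)
vm2 (12 vCPU) → host 2 (remaining 4 vCPU)
vm3 (2 vCPU) → host 2 (remaining 2 vCPU)
vm4 (10 vCPU) → host 3 (remaining 6 vCPU)
vm5 (3 vCPU) → host 3 (remaining 3 vCPU)
vm6 (1 vCPU) → host 3 (remaining 2 vCPU)
vm7 (3 vCPU) → host 4 (remaining 13 vCPU)
vm8 (7 vCPU) → host 4 (remaining 6 vCPU)
vm9 (15 vCPU) → host 5 (remaining 1 vCPU)
vm10 (2 vCPU) → host 6 (remaining 14 vCPU)
Final hosts: [8] [12,2] [10,3,1] [3,7] [15] [2].

6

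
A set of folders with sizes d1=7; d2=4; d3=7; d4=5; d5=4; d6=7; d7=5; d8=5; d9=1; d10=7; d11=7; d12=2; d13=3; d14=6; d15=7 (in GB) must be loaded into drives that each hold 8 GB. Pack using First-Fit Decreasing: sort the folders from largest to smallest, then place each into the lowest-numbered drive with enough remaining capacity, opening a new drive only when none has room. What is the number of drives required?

11

Sorted descending: 7, 7, 7, 7, 7, 7, 6, 5, 5, 5, 4, 4, 3, 2, 1.
drive 1: place 7 GB, 1 GB left
drive 2: place 7 GB, 1 GB left
drive 3: place 7 GB, 1 GB left
drive 4: place 7 GB, 1 GB left
drive 5: place 7 GB, 1 GB left
drive 6: place 7 GB, 1 GB left
drive 7: place 6 GB, 2 GB left
drive 8: place 5 GB, 3 GB left
drive 9: place 5 GB, 3 GB left
drive 10: place 5 GB, 3 GB left
drive 11: place 4 GB, 4 GB left
drive 11: place 4 GB, 0 GB left
drive 8: place 3 GB, 0 GB left
drive 7: place 2 GB, 0 GB left
drive 1: place 1 GB, 0 GB left
Final drives: [7,1] [7] [7] [7] [7] [7] [6,2] [5,3] [5] [5] [4,4].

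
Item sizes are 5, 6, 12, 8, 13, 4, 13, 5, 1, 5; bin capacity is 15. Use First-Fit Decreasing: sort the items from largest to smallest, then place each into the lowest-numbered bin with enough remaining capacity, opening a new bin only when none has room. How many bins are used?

6

Sorted descending: 13, 13, 12, 8, 6, 5, 5, 5, 4, 1.
bin 1: place 13, 2 left
bin 2: place 13, 2 left
bin 3: place 12, 3 left
bin 4: place 8, 7 left
bin 4: place 6, 1 left
bin 5: place 5, 10 left
bin 5: place 5, 5 left
bin 5: place 5, 0 left
bin 6: place 4, 11 left
bin 1: place 1, 1 left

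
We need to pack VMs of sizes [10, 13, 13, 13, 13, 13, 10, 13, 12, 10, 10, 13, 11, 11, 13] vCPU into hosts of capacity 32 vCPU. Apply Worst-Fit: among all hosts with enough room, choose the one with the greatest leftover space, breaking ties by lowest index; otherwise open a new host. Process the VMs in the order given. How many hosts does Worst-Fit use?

Put 10 vCPU in host 1; 22 vCPU remain.
Put 13 vCPU in host 1; 9 vCPU remain.
Put 13 vCPU in host 2; 19 vCPU remain.
Put 13 vCPU in host 2; 6 vCPU remain.
Put 13 vCPU in host 3; 19 vCPU remain.
Put 13 vCPU in host 3; 6 vCPU remain.
Put 10 vCPU in host 4; 22 vCPU remain.
Put 13 vCPU in host 4; 9 vCPU remain.
Put 12 vCPU in host 5; 20 vCPU remain.
Put 10 vCPU in host 5; 10 vCPU remain.
Put 10 vCPU in host 5; 0 vCPU remain.
Put 13 vCPU in host 6; 19 vCPU remain.
Put 11 vCPU in host 6; 8 vCPU remain.
Put 11 vCPU in host 7; 21 vCPU remain.
Put 13 vCPU in host 7; 8 vCPU remain.
Final hosts: [10,13] [13,13] [13,13] [10,13] [12,10,10] [13,11] [11,13].

7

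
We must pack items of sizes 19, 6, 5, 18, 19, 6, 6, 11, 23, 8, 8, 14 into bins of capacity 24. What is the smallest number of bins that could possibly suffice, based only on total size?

Total size = 19 + 6 + 5 + 18 + 19 + 6 + 6 + 11 + 23 + 8 + 8 + 14 = 143.
⌈143 / 24⌉ = 6.

6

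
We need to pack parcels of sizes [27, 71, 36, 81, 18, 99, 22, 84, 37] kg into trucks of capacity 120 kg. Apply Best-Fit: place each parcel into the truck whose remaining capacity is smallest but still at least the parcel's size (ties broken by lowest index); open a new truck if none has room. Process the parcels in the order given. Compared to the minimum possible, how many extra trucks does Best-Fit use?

Best-Fit: [27,71,18] [36,81] [99] [22,84] [37] → 5 trucks.
Total size 475 kg; any packing needs at least ⌈475/120⌉ = 4 trucks.
An optimal packing achieves that bound: [99,18] [84,36] [81,37] [71,27,22] → 4 trucks.
Excess: 5 − 4 = 1.

1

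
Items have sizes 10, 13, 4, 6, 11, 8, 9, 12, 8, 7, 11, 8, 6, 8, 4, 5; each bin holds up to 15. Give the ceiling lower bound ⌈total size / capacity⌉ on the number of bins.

9

Total size = 10 + 13 + 4 + 6 + 11 + 8 + 9 + 12 + 8 + 7 + 11 + 8 + 6 + 8 + 4 + 5 = 130.
⌈130 / 15⌉ = 9.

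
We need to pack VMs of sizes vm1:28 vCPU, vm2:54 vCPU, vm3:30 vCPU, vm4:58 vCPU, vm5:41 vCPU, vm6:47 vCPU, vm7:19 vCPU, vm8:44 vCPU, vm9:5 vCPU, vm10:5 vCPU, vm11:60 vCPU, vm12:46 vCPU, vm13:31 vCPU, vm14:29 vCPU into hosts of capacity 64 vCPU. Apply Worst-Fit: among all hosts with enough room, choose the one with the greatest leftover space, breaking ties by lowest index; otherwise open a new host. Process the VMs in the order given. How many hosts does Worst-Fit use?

9

Put vm1 (28 vCPU) in host 1; 36 vCPU remain.
Put vm2 (54 vCPU) in host 2; 10 vCPU remain.
Put vm3 (30 vCPU) in host 1; 6 vCPU remain.
Put vm4 (58 vCPU) in host 3; 6 vCPU remain.
Put vm5 (41 vCPU) in host 4; 23 vCPU remain.
Put vm6 (47 vCPU) in host 5; 17 vCPU remain.
Put vm7 (19 vCPU) in host 4; 4 vCPU remain.
Put vm8 (44 vCPU) in host 6; 20 vCPU remain.
Put vm9 (5 vCPU) in host 6; 15 vCPU remain.
Put vm10 (5 vCPU) in host 5; 12 vCPU remain.
Put vm11 (60 vCPU) in host 7; 4 vCPU remain.
Put vm12 (46 vCPU) in host 8; 18 vCPU remain.
Put vm13 (31 vCPU) in host 9; 33 vCPU remain.
Put vm14 (29 vCPU) in host 9; 4 vCPU remain.
Final hosts: [28,30] [54] [58] [41,19] [47,5] [44,5] [60] [46] [31,29].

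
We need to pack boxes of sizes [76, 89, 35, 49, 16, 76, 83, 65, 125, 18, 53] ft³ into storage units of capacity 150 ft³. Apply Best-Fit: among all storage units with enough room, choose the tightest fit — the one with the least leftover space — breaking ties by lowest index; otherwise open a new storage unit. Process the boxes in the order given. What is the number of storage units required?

5

76 ft³ → storage unit 1 (remaining 74 ft³)
89 ft³ → storage unit 2 (remaining 61 ft³)
35 ft³ → storage unit 2 (remaining 26 ft³)
49 ft³ → storage unit 1 (remaining 25 ft³)
16 ft³ → storage unit 1 (remaining 9 ft³)
76 ft³ → storage unit 3 (remaining 74 ft³)
83 ft³ → storage unit 4 (remaining 67 ft³)
65 ft³ → storage unit 4 (remaining 2 ft³)
125 ft³ → storage unit 5 (remaining 25 ft³)
18 ft³ → storage unit 5 (remaining 7 ft³)
53 ft³ → storage unit 3 (remaining 21 ft³)
Final storage units: [76,49,16] [89,35] [76,53] [83,65] [125,18].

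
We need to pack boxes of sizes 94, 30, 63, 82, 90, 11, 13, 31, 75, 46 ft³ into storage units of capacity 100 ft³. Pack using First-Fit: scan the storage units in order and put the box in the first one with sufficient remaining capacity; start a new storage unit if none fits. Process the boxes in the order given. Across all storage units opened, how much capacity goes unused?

Put 94 ft³ in storage unit 1; 6 ft³ remain.
Put 30 ft³ in storage unit 2; 70 ft³ remain.
Put 63 ft³ in storage unit 2; 7 ft³ remain.
Put 82 ft³ in storage unit 3; 18 ft³ remain.
Put 90 ft³ in storage unit 4; 10 ft³ remain.
Put 11 ft³ in storage unit 3; 7 ft³ remain.
Put 13 ft³ in storage unit 5; 87 ft³ remain.
Put 31 ft³ in storage unit 5; 56 ft³ remain.
Put 75 ft³ in storage unit 6; 25 ft³ remain.
Put 46 ft³ in storage unit 5; 10 ft³ remain.
6 storage units × 100 ft³ = 600 ft³; used 535 ft³; unused 65 ft³.

65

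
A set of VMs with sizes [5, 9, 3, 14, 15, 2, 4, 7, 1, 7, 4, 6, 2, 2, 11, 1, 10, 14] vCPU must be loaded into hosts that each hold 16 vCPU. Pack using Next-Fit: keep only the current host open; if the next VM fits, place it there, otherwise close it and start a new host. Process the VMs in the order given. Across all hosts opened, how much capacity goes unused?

5 vCPU → host 1 (remaining 11 vCPU)
9 vCPU → host 1 (remaining 2 vCPU)
3 vCPU → host 2 (remaining 13 vCPU)
14 vCPU → host 3 (remaining 2 vCPU)
15 vCPU → host 4 (remaining 1 vCPU)
2 vCPU → host 5 (remaining 14 vCPU)
4 vCPU → host 5 (remaining 10 vCPU)
7 vCPU → host 5 (remaining 3 vCPU)
1 vCPU → host 5 (remaining 2 vCPU)
7 vCPU → host 6 (remaining 9 vCPU)
4 vCPU → host 6 (remaining 5 vCPU)
6 vCPU → host 7 (remaining 10 vCPU)
2 vCPU → host 7 (remaining 8 vCPU)
2 vCPU → host 7 (remaining 6 vCPU)
11 vCPU → host 8 (remaining 5 vCPU)
1 vCPU → host 8 (remaining 4 vCPU)
10 vCPU → host 9 (remaining 6 vCPU)
14 vCPU → host 10 (remaining 2 vCPU)
10 hosts × 16 vCPU = 160 vCPU; used 117 vCPU; unused 43 vCPU.

43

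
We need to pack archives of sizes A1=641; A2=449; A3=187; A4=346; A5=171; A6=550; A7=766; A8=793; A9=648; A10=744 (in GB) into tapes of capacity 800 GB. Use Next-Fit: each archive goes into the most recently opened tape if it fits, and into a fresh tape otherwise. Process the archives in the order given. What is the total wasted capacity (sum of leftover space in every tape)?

Put A1 (641 GB) in tape 1; 159 GB remain.
Put A2 (449 GB) in tape 2; 351 GB remain.
Put A3 (187 GB) in tape 2; 164 GB remain.
Put A4 (346 GB) in tape 3; 454 GB remain.
Put A5 (171 GB) in tape 3; 283 GB remain.
Put A6 (550 GB) in tape 4; 250 GB remain.
Put A7 (766 GB) in tape 5; 34 GB remain.
Put A8 (793 GB) in tape 6; 7 GB remain.
Put A9 (648 GB) in tape 7; 152 GB remain.
Put A10 (744 GB) in tape 8; 56 GB remain.
8 tapes × 800 GB = 6400 GB; used 5295 GB; unused 1105 GB.

1105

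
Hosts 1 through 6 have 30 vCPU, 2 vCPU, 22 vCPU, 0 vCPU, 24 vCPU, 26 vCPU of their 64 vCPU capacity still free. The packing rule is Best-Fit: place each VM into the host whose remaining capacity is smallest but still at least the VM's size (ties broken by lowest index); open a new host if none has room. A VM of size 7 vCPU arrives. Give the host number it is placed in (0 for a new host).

3

Hosts with room: host 1 (30 vCPU), host 3 (22 vCPU), host 5 (24 vCPU), host 6 (26 vCPU).
Tightest fit is host 3 with 22 vCPU free.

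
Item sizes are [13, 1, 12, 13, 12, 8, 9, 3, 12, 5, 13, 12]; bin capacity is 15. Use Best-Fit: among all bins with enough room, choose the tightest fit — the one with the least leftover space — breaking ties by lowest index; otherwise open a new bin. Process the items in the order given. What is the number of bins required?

9

bin 1: place 13, 2 left
bin 1: place 1, 1 left
bin 2: place 12, 3 left
bin 3: place 13, 2 left
bin 4: place 12, 3 left
bin 5: place 8, 7 left
bin 6: place 9, 6 left
bin 2: place 3, 0 left
bin 7: place 12, 3 left
bin 6: place 5, 1 left
bin 8: place 13, 2 left
bin 9: place 12, 3 left
Final bins: [13,1] [12,3] [13] [12] [8] [9,5] [12] [13] [12].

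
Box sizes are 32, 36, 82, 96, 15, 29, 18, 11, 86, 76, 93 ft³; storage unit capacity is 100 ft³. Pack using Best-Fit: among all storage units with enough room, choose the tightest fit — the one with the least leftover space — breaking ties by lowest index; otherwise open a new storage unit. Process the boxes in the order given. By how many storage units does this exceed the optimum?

1

Best-Fit: [32,36,29] [82,15] [96] [18,11] [86] [76] [93] → 7 storage units.
Total size 574 ft³; any packing needs at least ⌈574/100⌉ = 6 storage units.
An optimal packing achieves that bound: [96] [93] [86,11] [82,18] [76,15] [36,32,29] → 6 storage units.
Excess: 7 − 6 = 1.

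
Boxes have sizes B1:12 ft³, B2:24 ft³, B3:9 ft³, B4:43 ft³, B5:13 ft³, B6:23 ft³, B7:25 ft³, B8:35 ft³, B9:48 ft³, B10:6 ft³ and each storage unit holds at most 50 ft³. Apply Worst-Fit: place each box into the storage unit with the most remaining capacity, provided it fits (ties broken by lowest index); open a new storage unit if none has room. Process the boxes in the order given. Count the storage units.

6 storage units

B1 (12 ft³) → storage unit 1 (remaining 38 ft³)
B2 (24 ft³) → storage unit 1 (remaining 14 ft³)
B3 (9 ft³) → storage unit 1 (remaining 5 ft³)
B4 (43 ft³) → storage unit 2 (remaining 7 ft³)
B5 (13 ft³) → storage unit 3 (remaining 37 ft³)
B6 (23 ft³) → storage unit 3 (remaining 14 ft³)
B7 (25 ft³) → storage unit 4 (remaining 25 ft³)
B8 (35 ft³) → storage unit 5 (remaining 15 ft³)
B9 (48 ft³) → storage unit 6 (remaining 2 ft³)
B10 (6 ft³) → storage unit 4 (remaining 19 ft³)
Final storage units: [12,24,9] [43] [13,23] [25,6] [35] [48].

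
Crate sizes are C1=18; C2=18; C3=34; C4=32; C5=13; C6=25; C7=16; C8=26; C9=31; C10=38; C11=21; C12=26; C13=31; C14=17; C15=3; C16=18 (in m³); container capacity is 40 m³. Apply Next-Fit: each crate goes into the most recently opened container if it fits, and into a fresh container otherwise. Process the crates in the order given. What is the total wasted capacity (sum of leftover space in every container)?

113

container 1: place C1 (18 m³), 22 m³ left
container 1: place C2 (18 m³), 4 m³ left
container 2: place C3 (34 m³), 6 m³ left
container 3: place C4 (32 m³), 8 m³ left
container 4: place C5 (13 m³), 27 m³ left
container 4: place C6 (25 m³), 2 m³ left
container 5: place C7 (16 m³), 24 m³ left
container 6: place C8 (26 m³), 14 m³ left
container 7: place C9 (31 m³), 9 m³ left
container 8: place C10 (38 m³), 2 m³ left
container 9: place C11 (21 m³), 19 m³ left
container 10: place C12 (26 m³), 14 m³ left
container 11: place C13 (31 m³), 9 m³ left
container 12: place C14 (17 m³), 23 m³ left
container 12: place C15 (3 m³), 20 m³ left
container 12: place C16 (18 m³), 2 m³ left
12 containers × 40 m³ = 480 m³; used 367 m³; unused 113 m³.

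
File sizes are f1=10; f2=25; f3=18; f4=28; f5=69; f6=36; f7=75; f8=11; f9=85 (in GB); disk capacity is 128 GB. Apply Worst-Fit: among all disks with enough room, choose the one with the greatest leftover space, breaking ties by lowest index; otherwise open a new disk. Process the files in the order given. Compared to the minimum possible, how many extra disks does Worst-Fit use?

Worst-Fit: [10,25,18,28] [69,36] [75,11] [85] → 4 disks.
Total size 357 GB; any packing needs at least ⌈357/128⌉ = 3 disks.
An optimal packing achieves that bound: [85,36] [75,28,25] [69,18,11,10] → 3 disks.
Excess: 4 − 3 = 1.

1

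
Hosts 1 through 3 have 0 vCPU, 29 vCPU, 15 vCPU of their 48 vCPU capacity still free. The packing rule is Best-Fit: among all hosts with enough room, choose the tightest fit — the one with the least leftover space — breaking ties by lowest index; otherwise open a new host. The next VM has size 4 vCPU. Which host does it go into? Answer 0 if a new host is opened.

3

Hosts with room: host 2 (29 vCPU), host 3 (15 vCPU).
Tightest fit is host 3 with 15 vCPU free.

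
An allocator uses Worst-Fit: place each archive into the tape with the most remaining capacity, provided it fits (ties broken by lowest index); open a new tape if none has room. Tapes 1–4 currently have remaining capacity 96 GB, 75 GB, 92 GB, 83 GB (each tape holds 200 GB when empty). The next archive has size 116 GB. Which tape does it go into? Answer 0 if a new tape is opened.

0

No tape has ≥ 116 GB free, so a new tape is opened.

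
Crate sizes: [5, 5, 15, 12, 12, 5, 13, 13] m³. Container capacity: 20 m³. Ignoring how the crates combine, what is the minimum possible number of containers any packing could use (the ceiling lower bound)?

Total size = 5 + 5 + 15 + 12 + 12 + 5 + 13 + 13 = 80 m³.
⌈80 / 20⌉ = 4.

4 containers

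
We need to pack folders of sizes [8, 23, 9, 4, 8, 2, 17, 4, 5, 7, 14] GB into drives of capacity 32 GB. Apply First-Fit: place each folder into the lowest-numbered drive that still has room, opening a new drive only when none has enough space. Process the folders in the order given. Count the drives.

4 drives

Put 8 GB in drive 1; 24 GB remain.
Put 23 GB in drive 1; 1 GB remain.
Put 9 GB in drive 2; 23 GB remain.
Put 4 GB in drive 2; 19 GB remain.
Put 8 GB in drive 2; 11 GB remain.
Put 2 GB in drive 2; 9 GB remain.
Put 17 GB in drive 3; 15 GB remain.
Put 4 GB in drive 2; 5 GB remain.
Put 5 GB in drive 2; 0 GB remain.
Put 7 GB in drive 3; 8 GB remain.
Put 14 GB in drive 4; 18 GB remain.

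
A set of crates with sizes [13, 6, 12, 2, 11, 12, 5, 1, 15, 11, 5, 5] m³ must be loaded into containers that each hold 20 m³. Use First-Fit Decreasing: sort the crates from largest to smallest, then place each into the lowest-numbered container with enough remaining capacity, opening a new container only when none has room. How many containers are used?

Sorted descending: 15, 13, 12, 12, 11, 11, 6, 5, 5, 5, 2, 1.
15 m³ → container 1 (remaining 5 m³)
13 m³ → container 2 (remaining 7 m³)
12 m³ → container 3 (remaining 8 m³)
12 m³ → container 4 (remaining 8 m³)
11 m³ → container 5 (remaining 9 m³)
11 m³ → container 6 (remaining 9 m³)
6 m³ → container 2 (remaining 1 m³)
5 m³ → container 1 (remaining 0 m³)
5 m³ → container 3 (remaining 3 m³)
5 m³ → container 4 (remaining 3 m³)
2 m³ → container 3 (remaining 1 m³)
1 m³ → container 2 (remaining 0 m³)

6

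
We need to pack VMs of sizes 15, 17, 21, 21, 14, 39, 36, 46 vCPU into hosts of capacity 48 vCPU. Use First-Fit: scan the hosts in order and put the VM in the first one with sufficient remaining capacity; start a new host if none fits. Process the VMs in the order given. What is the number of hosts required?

Put 15 vCPU in host 1; 33 vCPU remain.
Put 17 vCPU in host 1; 16 vCPU remain.
Put 21 vCPU in host 2; 27 vCPU remain.
Put 21 vCPU in host 2; 6 vCPU remain.
Put 14 vCPU in host 1; 2 vCPU remain.
Put 39 vCPU in host 3; 9 vCPU remain.
Put 36 vCPU in host 4; 12 vCPU remain.
Put 46 vCPU in host 5; 2 vCPU remain.
Final hosts: [15,17,14] [21,21] [39] [36] [46].

5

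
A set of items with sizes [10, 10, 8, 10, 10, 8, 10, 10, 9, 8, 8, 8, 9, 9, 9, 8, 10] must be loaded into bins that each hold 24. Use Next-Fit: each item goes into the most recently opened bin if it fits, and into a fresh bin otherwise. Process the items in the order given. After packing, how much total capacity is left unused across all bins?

62

bin 1: place 10, 14 left
bin 1: place 10, 4 left
bin 2: place 8, 16 left
bin 2: place 10, 6 left
bin 3: place 10, 14 left
bin 3: place 8, 6 left
bin 4: place 10, 14 left
bin 4: place 10, 4 left
bin 5: place 9, 15 left
bin 5: place 8, 7 left
bin 6: place 8, 16 left
bin 6: place 8, 8 left
bin 7: place 9, 15 left
bin 7: place 9, 6 left
bin 8: place 9, 15 left
bin 8: place 8, 7 left
bin 9: place 10, 14 left
9 bins × 24 = 216; used 154; unused 62.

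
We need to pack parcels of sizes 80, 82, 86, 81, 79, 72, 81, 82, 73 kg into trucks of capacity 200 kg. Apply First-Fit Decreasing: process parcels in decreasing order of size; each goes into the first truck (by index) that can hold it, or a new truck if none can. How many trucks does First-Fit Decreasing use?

Sorted descending: 86, 82, 82, 81, 81, 80, 79, 73, 72.
truck 1: place 86 kg, 114 kg left
truck 1: place 82 kg, 32 kg left
truck 2: place 82 kg, 118 kg left
truck 2: place 81 kg, 37 kg left
truck 3: place 81 kg, 119 kg left
truck 3: place 80 kg, 39 kg left
truck 4: place 79 kg, 121 kg left
truck 4: place 73 kg, 48 kg left
truck 5: place 72 kg, 128 kg left
Final trucks: [86,82] [82,81] [81,80] [79,73] [72].

5 trucks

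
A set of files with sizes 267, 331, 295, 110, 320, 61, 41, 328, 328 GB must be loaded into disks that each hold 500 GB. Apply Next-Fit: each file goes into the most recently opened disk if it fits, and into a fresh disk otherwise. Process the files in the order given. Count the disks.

disk 1: place 267 GB, 233 GB left
disk 2: place 331 GB, 169 GB left
disk 3: place 295 GB, 205 GB left
disk 3: place 110 GB, 95 GB left
disk 4: place 320 GB, 180 GB left
disk 4: place 61 GB, 119 GB left
disk 4: place 41 GB, 78 GB left
disk 5: place 328 GB, 172 GB left
disk 6: place 328 GB, 172 GB left
Final disks: [267] [331] [295,110] [320,61,41] [328] [328].

6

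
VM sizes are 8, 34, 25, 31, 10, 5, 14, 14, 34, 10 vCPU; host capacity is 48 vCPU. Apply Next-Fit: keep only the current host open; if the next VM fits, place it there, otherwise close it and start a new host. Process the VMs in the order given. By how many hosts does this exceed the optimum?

Next-Fit: [8,34] [25] [31,10,5] [14,14] [34,10] → 5 hosts.
Total size 185 vCPU; any packing needs at least ⌈185/48⌉ = 4 hosts.
An optimal packing achieves that bound: [34,14] [34,14] [31,10,5] [25,10,8] → 4 hosts.
Excess: 5 − 4 = 1.

1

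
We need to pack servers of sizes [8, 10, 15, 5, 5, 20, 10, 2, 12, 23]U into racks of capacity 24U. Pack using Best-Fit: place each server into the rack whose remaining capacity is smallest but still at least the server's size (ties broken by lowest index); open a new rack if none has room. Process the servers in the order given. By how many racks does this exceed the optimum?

Best-Fit: [8,10,5] [15,5,2] [20] [10,12] [23] → 5 racks.
Total size 110U; any packing needs at least ⌈110/24⌉ = 5 racks.
So 5 is already optimal.

0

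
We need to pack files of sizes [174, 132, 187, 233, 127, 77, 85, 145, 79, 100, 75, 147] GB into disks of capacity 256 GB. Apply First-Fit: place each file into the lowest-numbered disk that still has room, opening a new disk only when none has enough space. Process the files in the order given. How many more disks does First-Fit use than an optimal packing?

0

First-Fit: [174,77] [132,85] [187] [233] [127,79] [145,100] [75,147] → 7 disks.
Total size 1561 GB; any packing needs at least ⌈1561/256⌉ = 7 disks.
So 7 is already optimal.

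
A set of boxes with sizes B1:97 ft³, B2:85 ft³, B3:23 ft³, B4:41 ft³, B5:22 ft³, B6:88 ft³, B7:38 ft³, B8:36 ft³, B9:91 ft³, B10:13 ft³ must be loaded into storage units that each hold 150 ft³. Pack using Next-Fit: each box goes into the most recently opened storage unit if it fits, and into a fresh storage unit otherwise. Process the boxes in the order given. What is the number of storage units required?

4 storage units

storage unit 1: place B1 (97 ft³), 53 ft³ left
storage unit 2: place B2 (85 ft³), 65 ft³ left
storage unit 2: place B3 (23 ft³), 42 ft³ left
storage unit 2: place B4 (41 ft³), 1 ft³ left
storage unit 3: place B5 (22 ft³), 128 ft³ left
storage unit 3: place B6 (88 ft³), 40 ft³ left
storage unit 3: place B7 (38 ft³), 2 ft³ left
storage unit 4: place B8 (36 ft³), 114 ft³ left
storage unit 4: place B9 (91 ft³), 23 ft³ left
storage unit 4: place B10 (13 ft³), 10 ft³ left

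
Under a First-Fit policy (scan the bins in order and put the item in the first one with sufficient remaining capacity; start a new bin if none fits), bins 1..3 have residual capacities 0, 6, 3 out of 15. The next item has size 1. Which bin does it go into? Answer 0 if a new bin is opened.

2

Bins with room: bin 2 (6), bin 3 (3).
The first with room is bin 2.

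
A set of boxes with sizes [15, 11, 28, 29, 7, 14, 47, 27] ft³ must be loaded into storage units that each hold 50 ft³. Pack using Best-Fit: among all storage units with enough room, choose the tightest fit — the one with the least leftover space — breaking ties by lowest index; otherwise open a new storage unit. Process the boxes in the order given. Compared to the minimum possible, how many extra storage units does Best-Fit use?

Best-Fit: [15,11] [28] [29,7,14] [47] [27] → 5 storage units.
Total size 178 ft³; any packing needs at least ⌈178/50⌉ = 4 storage units.
An optimal packing achieves that bound: [47] [29,15] [28,14,7] [27,11] → 4 storage units.
Excess: 5 − 4 = 1.

1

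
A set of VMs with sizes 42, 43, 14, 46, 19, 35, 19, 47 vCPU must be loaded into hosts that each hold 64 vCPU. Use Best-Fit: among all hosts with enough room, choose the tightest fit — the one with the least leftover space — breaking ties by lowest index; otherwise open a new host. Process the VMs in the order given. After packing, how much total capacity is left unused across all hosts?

host 1: place 42 vCPU, 22 vCPU left
host 2: place 43 vCPU, 21 vCPU left
host 2: place 14 vCPU, 7 vCPU left
host 3: place 46 vCPU, 18 vCPU left
host 1: place 19 vCPU, 3 vCPU left
host 4: place 35 vCPU, 29 vCPU left
host 4: place 19 vCPU, 10 vCPU left
host 5: place 47 vCPU, 17 vCPU left
5 hosts × 64 vCPU = 320 vCPU; used 265 vCPU; unused 55 vCPU.

55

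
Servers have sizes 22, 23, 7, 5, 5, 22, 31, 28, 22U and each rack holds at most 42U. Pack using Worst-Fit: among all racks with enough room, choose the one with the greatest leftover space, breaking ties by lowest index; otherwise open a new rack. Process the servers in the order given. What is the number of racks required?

6

22U → rack 1 (remaining 20U)
23U → rack 2 (remaining 19U)
7U → rack 1 (remaining 13U)
5U → rack 2 (remaining 14U)
5U → rack 2 (remaining 9U)
22U → rack 3 (remaining 20U)
31U → rack 4 (remaining 11U)
28U → rack 5 (remaining 14U)
22U → rack 6 (remaining 20U)
Final racks: [22,7] [23,5,5] [22] [31] [28] [22].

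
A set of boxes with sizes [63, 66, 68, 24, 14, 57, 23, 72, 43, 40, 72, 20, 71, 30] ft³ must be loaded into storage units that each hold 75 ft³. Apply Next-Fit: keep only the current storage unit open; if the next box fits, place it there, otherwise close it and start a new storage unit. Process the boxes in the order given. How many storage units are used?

13

63 ft³ → storage unit 1 (remaining 12 ft³)
66 ft³ → storage unit 2 (remaining 9 ft³)
68 ft³ → storage unit 3 (remaining 7 ft³)
24 ft³ → storage unit 4 (remaining 51 ft³)
14 ft³ → storage unit 4 (remaining 37 ft³)
57 ft³ → storage unit 5 (remaining 18 ft³)
23 ft³ → storage unit 6 (remaining 52 ft³)
72 ft³ → storage unit 7 (remaining 3 ft³)
43 ft³ → storage unit 8 (remaining 32 ft³)
40 ft³ → storage unit 9 (remaining 35 ft³)
72 ft³ → storage unit 10 (remaining 3 ft³)
20 ft³ → storage unit 11 (remaining 55 ft³)
71 ft³ → storage unit 12 (remaining 4 ft³)
30 ft³ → storage unit 13 (remaining 45 ft³)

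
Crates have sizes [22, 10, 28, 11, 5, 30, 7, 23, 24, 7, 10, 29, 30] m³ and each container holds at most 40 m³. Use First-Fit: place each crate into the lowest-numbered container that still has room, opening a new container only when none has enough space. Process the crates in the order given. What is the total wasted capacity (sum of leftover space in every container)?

22 m³ → container 1 (remaining 18 m³)
10 m³ → container 1 (remaining 8 m³)
28 m³ → container 2 (remaining 12 m³)
11 m³ → container 2 (remaining 1 m³)
5 m³ → container 1 (remaining 3 m³)
30 m³ → container 3 (remaining 10 m³)
7 m³ → container 3 (remaining 3 m³)
23 m³ → container 4 (remaining 17 m³)
24 m³ → container 5 (remaining 16 m³)
7 m³ → container 4 (remaining 10 m³)
10 m³ → container 4 (remaining 0 m³)
29 m³ → container 6 (remaining 11 m³)
30 m³ → container 7 (remaining 10 m³)
7 containers × 40 m³ = 280 m³; used 236 m³; unused 44 m³.

44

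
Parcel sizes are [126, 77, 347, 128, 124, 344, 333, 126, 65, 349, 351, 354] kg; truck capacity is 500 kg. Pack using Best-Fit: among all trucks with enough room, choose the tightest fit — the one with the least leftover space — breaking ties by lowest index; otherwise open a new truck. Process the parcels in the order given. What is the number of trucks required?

truck 1: place 126 kg, 374 kg left
truck 1: place 77 kg, 297 kg left
truck 2: place 347 kg, 153 kg left
truck 2: place 128 kg, 25 kg left
truck 1: place 124 kg, 173 kg left
truck 3: place 344 kg, 156 kg left
truck 4: place 333 kg, 167 kg left
truck 3: place 126 kg, 30 kg left
truck 4: place 65 kg, 102 kg left
truck 5: place 349 kg, 151 kg left
truck 6: place 351 kg, 149 kg left
truck 7: place 354 kg, 146 kg left

7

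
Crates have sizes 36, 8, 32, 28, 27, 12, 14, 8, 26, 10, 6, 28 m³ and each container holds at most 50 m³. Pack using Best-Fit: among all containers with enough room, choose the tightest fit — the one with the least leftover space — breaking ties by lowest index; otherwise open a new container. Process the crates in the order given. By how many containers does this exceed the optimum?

Best-Fit: [36,8,6] [32,12] [28,14,8] [27,10] [26] [28] → 6 containers.
6 crates exceed 25 m³ (half the capacity), and no two of those can share a container, so at least 6 containers are needed.
So 6 is already optimal.

0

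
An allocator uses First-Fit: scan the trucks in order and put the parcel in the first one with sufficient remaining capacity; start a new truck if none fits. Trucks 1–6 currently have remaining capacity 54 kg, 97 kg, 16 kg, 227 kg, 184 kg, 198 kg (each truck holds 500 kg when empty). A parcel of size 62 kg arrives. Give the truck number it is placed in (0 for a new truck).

Trucks with room: truck 2 (97 kg), truck 4 (227 kg), truck 5 (184 kg), truck 6 (198 kg).
The first with room is truck 2.

2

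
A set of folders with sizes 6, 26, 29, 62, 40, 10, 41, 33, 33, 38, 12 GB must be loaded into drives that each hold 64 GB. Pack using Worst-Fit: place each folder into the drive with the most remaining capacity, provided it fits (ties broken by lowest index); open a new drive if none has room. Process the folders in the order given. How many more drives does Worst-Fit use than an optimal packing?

1

Worst-Fit: [6,26,29] [62] [40,10] [41] [33,12] [33] [38] → 7 drives.
Total size 330 GB; any packing needs at least ⌈330/64⌉ = 6 drives.
An optimal packing achieves that bound: [62] [41,12,10] [40,6] [38,26] [33,29] [33] → 6 drives.
Excess: 7 − 6 = 1.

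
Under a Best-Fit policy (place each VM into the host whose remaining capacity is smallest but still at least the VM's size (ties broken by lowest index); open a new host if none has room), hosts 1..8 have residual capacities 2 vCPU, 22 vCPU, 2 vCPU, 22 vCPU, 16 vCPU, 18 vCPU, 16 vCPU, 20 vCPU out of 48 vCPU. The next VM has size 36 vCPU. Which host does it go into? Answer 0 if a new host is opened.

0

No host has ≥ 36 vCPU free, so a new host is opened.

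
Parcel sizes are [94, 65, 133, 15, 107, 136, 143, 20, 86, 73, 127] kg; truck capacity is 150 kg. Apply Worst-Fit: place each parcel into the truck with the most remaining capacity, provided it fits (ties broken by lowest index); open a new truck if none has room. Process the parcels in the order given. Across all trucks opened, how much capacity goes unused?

351

truck 1: place 94 kg, 56 kg left
truck 2: place 65 kg, 85 kg left
truck 3: place 133 kg, 17 kg left
truck 2: place 15 kg, 70 kg left
truck 4: place 107 kg, 43 kg left
truck 5: place 136 kg, 14 kg left
truck 6: place 143 kg, 7 kg left
truck 2: place 20 kg, 50 kg left
truck 7: place 86 kg, 64 kg left
truck 8: place 73 kg, 77 kg left
truck 9: place 127 kg, 23 kg left
9 trucks × 150 kg = 1350 kg; used 999 kg; unused 351 kg.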